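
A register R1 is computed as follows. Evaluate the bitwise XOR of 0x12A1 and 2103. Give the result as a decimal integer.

6806

0x12A1 = 1001010100001
2103 = 0100000110111
XOR → 1101010010110 = 6806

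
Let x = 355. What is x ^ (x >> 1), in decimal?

466

x = 101100011 = 355
x>>1 = 010110001
XOR  = 111010010 = 466
(x ^ (x >> 1) gives the standard binary-reflected Gray code of x.)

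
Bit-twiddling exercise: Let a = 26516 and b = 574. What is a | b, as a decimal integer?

26516 = 110011110010100
574 = 000001000111110
 OR → 110011110111110 = 26558

26558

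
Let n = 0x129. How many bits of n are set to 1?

0x129 = 100101001
Count the 1s: 1 + 1 + 1 + 1 = 4

4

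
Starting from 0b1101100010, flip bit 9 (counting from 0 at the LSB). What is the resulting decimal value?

354

x = 1101100010
bit 9 is currently 1; toggle it via x ^ (1 << 9) = x ^ 512
→ 0101100010 = 354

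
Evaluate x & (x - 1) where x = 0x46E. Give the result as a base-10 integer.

1132

x = 10001101110 = 1134
x - 1 = 10001101101
AND   = 10001101100 = 1132
(x & (x - 1) clears the lowest set bit of x.)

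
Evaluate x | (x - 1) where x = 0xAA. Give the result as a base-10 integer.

x = 10101010 = 170
x - 1 = 10101001
OR    = 10101011 = 171
(x | (x - 1) sets all bits below the lowest set bit.)

171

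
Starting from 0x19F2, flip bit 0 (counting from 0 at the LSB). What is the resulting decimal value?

x = 001100111110010
bit 0 is currently 0; toggle it via x ^ (1 << 0) = x ^ 1
→ 001100111110011 = 6643

6643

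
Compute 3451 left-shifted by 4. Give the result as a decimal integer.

55216

3451 = 0000110101111011
shift left by 4 → 1101011110110000 = 55216
(equivalently, 3451 × 2^4 = 3451 × 16)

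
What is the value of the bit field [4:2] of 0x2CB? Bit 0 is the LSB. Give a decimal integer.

2

v = 1011001011
Shift right by 2: 10110010
Mask low 3 bits: 010 = 2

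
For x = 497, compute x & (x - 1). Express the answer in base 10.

496

x = 111110001 = 497
x - 1 = 111110000
AND   = 111110000 = 496
(x & (x - 1) clears the lowest set bit of x.)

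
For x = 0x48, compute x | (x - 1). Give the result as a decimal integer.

79

x = 1001000 = 72
x - 1 = 1000111
OR    = 1001111 = 79
(x | (x - 1) sets all bits below the lowest set bit.)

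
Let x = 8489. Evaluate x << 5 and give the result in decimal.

8489 = 0000010000100101001
shift left by 5 → 1000010010100100000 = 271648
(equivalently, 8489 × 2^5 = 8489 × 32)

271648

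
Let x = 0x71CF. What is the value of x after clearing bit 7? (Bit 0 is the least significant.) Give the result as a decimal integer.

29007

x = 111000111001111
bit 7 is currently 1; clear it via x & ~(1 << 7) = x & ~128
→ 111000101001111 = 29007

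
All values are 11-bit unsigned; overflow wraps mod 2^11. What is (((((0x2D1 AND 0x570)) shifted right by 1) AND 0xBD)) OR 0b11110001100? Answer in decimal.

0x2D1 = 01011010001
0x570 = 10101110000
→ AND → 00001010000 = 80
→ shifted right by 1 → 00000101000 = 40
0xBD = 00010111101
→ AND → 00000101000 = 40
0b11110001100 = 11110001100
→ OR → 11110101100 = 1964

1964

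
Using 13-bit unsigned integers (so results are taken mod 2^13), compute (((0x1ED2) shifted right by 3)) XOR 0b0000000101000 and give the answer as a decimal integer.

0x1ED2 = 1111011010010
→ shifted right by 3 → 0001111011010 = 986
0b0000000101000 = 0000000101000
→ XOR → 0001111110010 = 1010

1010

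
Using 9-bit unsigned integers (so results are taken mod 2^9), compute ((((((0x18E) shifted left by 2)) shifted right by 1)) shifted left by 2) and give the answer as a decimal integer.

0x18E = 110001110
→ shifted left by 2 (mod 2^9) → 000111000 = 56
→ shifted right by 1 → 000011100 = 28
→ shifted left by 2 (mod 2^9) → 001110000 = 112

112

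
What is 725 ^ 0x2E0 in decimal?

53

725 = 1011010101
0x2E0 = 1011100000
XOR → 0000110101 = 53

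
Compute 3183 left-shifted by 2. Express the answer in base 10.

3183 = 00110001101111
shift left by 2 → 11000110111100 = 12732
(equivalently, 3183 × 2^2 = 3183 × 4)

12732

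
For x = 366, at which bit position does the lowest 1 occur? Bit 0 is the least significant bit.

1

366 = 101101110
Trailing zeros: 1, so the lowest set bit is bit 1 (value 2).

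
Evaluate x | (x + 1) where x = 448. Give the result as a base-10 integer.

449

x = 111000000 = 448
x + 1 = 111000001
OR    = 111000001 = 449
(x | (x + 1) sets the lowest cleared bit.)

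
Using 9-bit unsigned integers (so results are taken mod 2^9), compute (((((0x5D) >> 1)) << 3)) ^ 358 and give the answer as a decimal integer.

22

0x5D = 001011101
→ >> 1 → 000101110 = 46
→ << 3 (mod 2^9) → 101110000 = 368
358 = 101100110
→ ^ → 000010110 = 22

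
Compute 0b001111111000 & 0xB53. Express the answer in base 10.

a = 001111111000
0xB53 = 101101010011
AND → 001101010000 = 848

848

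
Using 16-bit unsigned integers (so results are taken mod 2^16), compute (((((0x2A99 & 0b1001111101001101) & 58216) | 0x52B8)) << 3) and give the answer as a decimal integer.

38336

0x2A99 = 0010101010011001
0b1001111101001101 = 1001111101001101
→ & → 0000101000001001 = 2569
58216 = 1110001101101000
→ & → 0000001000001000 = 520
0x52B8 = 0101001010111000
→ | → 0101001010111000 = 21176
→ << 3 (mod 2^16) → 1001010111000000 = 38336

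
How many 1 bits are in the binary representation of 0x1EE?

7

0x1EE = 111101110
Count the 1s: 1 + 1 + 1 + 1 + 1 + 1 + 1 = 7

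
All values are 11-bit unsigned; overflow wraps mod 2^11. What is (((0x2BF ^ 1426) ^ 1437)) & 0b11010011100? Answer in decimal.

656

0x2BF = 01010111111
1426 = 10110010010
→ ^ → 11100101101 = 1837
1437 = 10110011101
→ ^ → 01010110000 = 688
0b11010011100 = 11010011100
→ & → 01010010000 = 656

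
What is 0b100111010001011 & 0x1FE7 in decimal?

a = 100111010001011
0x1FE7 = 001111111100111
AND → 000111010000011 = 3715

3715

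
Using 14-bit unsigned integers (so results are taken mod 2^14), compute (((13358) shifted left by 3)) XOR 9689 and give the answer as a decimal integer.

1193

13358 = 11010000101110
→ shifted left by 3 (mod 2^14) → 10000101110000 = 8560
9689 = 10010111011001
→ XOR → 00010010101001 = 1193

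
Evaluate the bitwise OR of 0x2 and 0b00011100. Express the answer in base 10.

0x2 = 00010
b = 11100
 OR → 11110 = 30

30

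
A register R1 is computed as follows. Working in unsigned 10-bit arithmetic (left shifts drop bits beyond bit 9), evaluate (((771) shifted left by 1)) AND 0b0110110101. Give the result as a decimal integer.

4

771 = 1100000011
→ shifted left by 1 (mod 2^10) → 1000000110 = 518
0b0110110101 = 0110110101
→ AND → 0000000100 = 4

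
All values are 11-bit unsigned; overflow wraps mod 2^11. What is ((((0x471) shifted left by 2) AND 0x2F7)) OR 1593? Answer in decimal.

1789

0x471 = 10001110001
→ shifted left by 2 (mod 2^11) → 00111000100 = 452
0x2F7 = 01011110111
→ AND → 00011000100 = 196
1593 = 11000111001
→ OR → 11011111101 = 1789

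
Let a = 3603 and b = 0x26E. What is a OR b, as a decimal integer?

3603 = 111000010011
0x26E = 001001101110
 OR → 111001111111 = 3711

3711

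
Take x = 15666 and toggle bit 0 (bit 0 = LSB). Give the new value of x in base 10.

x = 0011110100110010
bit 0 is currently 0; toggle it via x ^ (1 << 0) = x ^ 1
→ 0011110100110011 = 15667

15667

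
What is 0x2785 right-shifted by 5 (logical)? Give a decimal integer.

316

0x2785 = 10011110000101
shift right by 5 → 00000100111100 = 316
(equivalently, floor(10117 / 32))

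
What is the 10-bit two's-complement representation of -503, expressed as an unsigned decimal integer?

503 in 10 bits: 0111110111
Invert: 1000001000
Add 1:  1000001001 = 521
(Check: 2^10 - 503 = 1024 - 503 = 521.)

521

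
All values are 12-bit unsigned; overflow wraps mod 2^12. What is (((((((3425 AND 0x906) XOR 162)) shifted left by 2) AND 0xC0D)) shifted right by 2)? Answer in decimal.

3425 = 110101100001
0x906 = 100100000110
→ AND → 100100000000 = 2304
162 = 000010100010
→ XOR → 100110100010 = 2466
→ shifted left by 2 (mod 2^12) → 011010001000 = 1672
0xC0D = 110000001101
→ AND → 010000001000 = 1032
→ shifted right by 2 → 000100000010 = 258

258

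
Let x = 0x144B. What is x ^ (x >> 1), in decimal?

x = 1010001001011 = 5195
x>>1 = 0101000100101
XOR  = 1111001101110 = 7790
(x ^ (x >> 1) gives the standard binary-reflected Gray code of x.)

7790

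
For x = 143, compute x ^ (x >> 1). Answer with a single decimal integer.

x = 10001111 = 143
x>>1 = 01000111
XOR  = 11001000 = 200
(x ^ (x >> 1) gives the standard binary-reflected Gray code of x.)

200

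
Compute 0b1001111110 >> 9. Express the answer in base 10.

x = 1001111110
shift right by 9 → 0000000001 = 1
(equivalently, floor(638 / 512))

1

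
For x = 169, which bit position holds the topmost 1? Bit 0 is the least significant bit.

169 = 10101001
The topmost 1 is at position 7 (since 2^7 = 128 ≤ 169 < 256).

7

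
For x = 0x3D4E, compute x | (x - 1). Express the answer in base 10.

x = 11110101001110 = 15694
x - 1 = 11110101001101
OR    = 11110101001111 = 15695
(x | (x - 1) sets all bits below the lowest set bit.)

15695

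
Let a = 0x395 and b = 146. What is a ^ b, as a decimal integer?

0x395 = 1110010101
146 = 0010010010
XOR → 1100000111 = 775

775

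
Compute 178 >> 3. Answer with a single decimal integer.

22

178 = 10110010
shift right by 3 → 00010110 = 22
(equivalently, floor(178 / 8))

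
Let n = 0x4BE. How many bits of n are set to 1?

0x4BE = 10010111110
Count the 1s: 1 + 1 + 1 + 1 + 1 + 1 + 1 = 7

7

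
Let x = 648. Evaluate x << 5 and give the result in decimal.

20736

648 = 000001010001000
shift left by 5 → 101000100000000 = 20736
(equivalently, 648 × 2^5 = 648 × 32)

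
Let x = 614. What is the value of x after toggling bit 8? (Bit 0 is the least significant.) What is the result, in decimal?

870

x = 1001100110
bit 8 is currently 0; toggle it via x ^ (1 << 8) = x ^ 256
→ 1101100110 = 870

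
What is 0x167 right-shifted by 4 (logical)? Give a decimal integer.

0x167 = 101100111
shift right by 4 → 000010110 = 22
(equivalently, floor(359 / 16))

22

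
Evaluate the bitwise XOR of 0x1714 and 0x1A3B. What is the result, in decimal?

0x1714 = 1011100010100
0x1A3B = 1101000111011
XOR → 0110100101111 = 3375

3375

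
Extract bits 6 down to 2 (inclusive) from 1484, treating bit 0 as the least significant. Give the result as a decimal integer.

19

v = 10111001100
Shift right by 2: 101110011
Mask low 5 bits: 10011 = 19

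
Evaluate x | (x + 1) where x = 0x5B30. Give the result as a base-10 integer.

x = 101101100110000 = 23344
x + 1 = 101101100110001
OR    = 101101100110001 = 23345
(x | (x + 1) sets the lowest cleared bit.)

23345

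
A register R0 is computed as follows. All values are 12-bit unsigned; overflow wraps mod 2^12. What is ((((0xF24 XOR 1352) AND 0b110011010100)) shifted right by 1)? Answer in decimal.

0xF24 = 111100100100
1352 = 010101001000
→ XOR → 101001101100 = 2668
0b110011010100 = 110011010100
→ AND → 100001000100 = 2116
→ shifted right by 1 → 010000100010 = 1058

1058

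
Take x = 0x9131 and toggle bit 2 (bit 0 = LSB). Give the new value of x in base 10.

37173

x = 1001000100110001
bit 2 is currently 0; toggle it via x ^ (1 << 2) = x ^ 4
→ 1001000100110101 = 37173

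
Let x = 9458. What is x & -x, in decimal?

x = 10010011110010 = 9458
-x (two's complement) = …01101100001110
AND   = 00000000000010 = 2
(x & -x isolates the lowest set bit of x.)

2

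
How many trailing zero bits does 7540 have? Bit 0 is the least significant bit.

2

7540 = 1110101110100
Trailing zeros: 2, so the lowest set bit is bit 2 (value 4).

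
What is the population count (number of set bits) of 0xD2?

4

0xD2 = 11010010
Count the 1s: 1 + 1 + 1 + 1 = 4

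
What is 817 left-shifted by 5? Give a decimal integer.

26144

817 = 000001100110001
shift left by 5 → 110011000100000 = 26144
(equivalently, 817 × 2^5 = 817 × 32)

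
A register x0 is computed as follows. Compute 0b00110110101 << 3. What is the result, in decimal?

x = 000110110101
shift left by 3 → 110110101000 = 3496
(equivalently, 437 × 2^3 = 437 × 8)

3496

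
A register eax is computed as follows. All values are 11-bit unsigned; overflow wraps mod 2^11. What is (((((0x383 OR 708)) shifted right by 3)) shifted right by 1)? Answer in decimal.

0x383 = 01110000011
708 = 01011000100
→ OR → 01111000111 = 967
→ shifted right by 3 → 00001111000 = 120
→ shifted right by 1 → 00000111100 = 60

60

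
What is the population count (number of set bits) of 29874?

8

29874 = 111010010110010
Count the 1s: 1 + 1 + 1 + 1 + 1 + 1 + 1 + 1 = 8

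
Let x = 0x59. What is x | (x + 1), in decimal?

91

x = 1011001 = 89
x + 1 = 1011010
OR    = 1011011 = 91
(x | (x + 1) sets the lowest cleared bit.)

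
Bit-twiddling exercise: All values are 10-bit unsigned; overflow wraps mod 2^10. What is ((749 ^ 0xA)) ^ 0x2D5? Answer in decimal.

749 = 1011101101
0xA = 0000001010
→ ^ → 1011100111 = 743
0x2D5 = 1011010101
→ ^ → 0000110010 = 50

50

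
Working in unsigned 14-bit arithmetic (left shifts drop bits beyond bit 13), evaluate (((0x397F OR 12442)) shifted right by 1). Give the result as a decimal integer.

0x397F = 11100101111111
12442 = 11000010011010
→ OR → 11100111111111 = 14847
→ shifted right by 1 → 01110011111111 = 7423

7423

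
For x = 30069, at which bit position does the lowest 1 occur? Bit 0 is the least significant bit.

30069 = 111010101110101
Trailing zeros: 0, so the lowest set bit is bit 0 (value 1).

0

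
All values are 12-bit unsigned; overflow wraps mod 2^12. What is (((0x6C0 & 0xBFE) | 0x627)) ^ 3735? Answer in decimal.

2160

0x6C0 = 011011000000
0xBFE = 101111111110
→ & → 001011000000 = 704
0x627 = 011000100111
→ | → 011011100111 = 1767
3735 = 111010010111
→ ^ → 100001110000 = 2160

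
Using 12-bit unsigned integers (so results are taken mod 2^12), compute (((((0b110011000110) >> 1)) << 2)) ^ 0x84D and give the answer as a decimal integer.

449

0b110011000110 = 110011000110
→ >> 1 → 011001100011 = 1635
→ << 2 (mod 2^12) → 100110001100 = 2444
0x84D = 100001001101
→ ^ → 000111000001 = 449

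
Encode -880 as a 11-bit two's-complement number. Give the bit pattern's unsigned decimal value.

880 in 11 bits: 01101110000
Invert: 10010001111
Add 1:  10010010000 = 1168
(Check: 2^11 - 880 = 2048 - 880 = 1168.)

1168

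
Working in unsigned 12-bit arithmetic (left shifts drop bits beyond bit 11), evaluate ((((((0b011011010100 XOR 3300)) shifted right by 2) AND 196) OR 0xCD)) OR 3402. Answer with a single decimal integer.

3535

0b011011010100 = 011011010100
3300 = 110011100100
→ XOR → 101000110000 = 2608
→ shifted right by 2 → 001010001100 = 652
196 = 000011000100
→ AND → 000010000100 = 132
0xCD = 000011001101
→ OR → 000011001101 = 205
3402 = 110101001010
→ OR → 110111001111 = 3535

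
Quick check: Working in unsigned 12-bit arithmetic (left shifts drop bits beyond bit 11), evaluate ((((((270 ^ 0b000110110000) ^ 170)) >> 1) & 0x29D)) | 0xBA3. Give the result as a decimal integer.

270 = 000100001110
0b000110110000 = 000110110000
→ ^ → 000010111110 = 190
170 = 000010101010
→ ^ → 000000010100 = 20
→ >> 1 → 000000001010 = 10
0x29D = 001010011101
→ & → 000000001000 = 8
0xBA3 = 101110100011
→ | → 101110101011 = 2987

2987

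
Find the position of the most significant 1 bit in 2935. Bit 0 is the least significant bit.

11

2935 = 101101110111
The topmost 1 is at position 11 (since 2^11 = 2048 ≤ 2935 < 4096).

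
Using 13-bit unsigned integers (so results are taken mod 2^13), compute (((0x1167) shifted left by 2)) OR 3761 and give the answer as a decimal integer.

4029

0x1167 = 1000101100111
→ shifted left by 2 (mod 2^13) → 0010110011100 = 1436
3761 = 0111010110001
→ OR → 0111110111101 = 4029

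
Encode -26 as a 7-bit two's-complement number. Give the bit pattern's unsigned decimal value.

26 in 7 bits: 0011010
Invert: 1100101
Add 1:  1100110 = 102
(Check: 2^7 - 26 = 128 - 26 = 102.)

102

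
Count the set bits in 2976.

2976 = 101110100000
Count the 1s: 1 + 1 + 1 + 1 + 1 = 5

5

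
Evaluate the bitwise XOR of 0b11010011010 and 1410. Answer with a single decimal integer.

a = 11010011010
1410 = 10110000010
XOR → 01100011000 = 792

792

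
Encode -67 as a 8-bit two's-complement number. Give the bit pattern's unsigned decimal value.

67 in 8 bits: 01000011
Invert: 10111100
Add 1:  10111101 = 189
(Check: 2^8 - 67 = 256 - 67 = 189.)

189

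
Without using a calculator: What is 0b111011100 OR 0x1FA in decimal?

a = 111011100
0x1FA = 111111010
 OR → 111111110 = 510

510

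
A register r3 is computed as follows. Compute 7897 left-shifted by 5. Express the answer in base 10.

252704

7897 = 000001111011011001
shift left by 5 → 111101101100100000 = 252704
(equivalently, 7897 × 2^5 = 7897 × 32)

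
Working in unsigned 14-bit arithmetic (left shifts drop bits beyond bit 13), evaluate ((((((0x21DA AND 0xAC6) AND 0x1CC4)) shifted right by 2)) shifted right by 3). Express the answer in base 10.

0x21DA = 10000111011010
0xAC6 = 00101011000110
→ AND → 00000011000010 = 194
0x1CC4 = 01110011000100
→ AND → 00000011000000 = 192
→ shifted right by 2 → 00000000110000 = 48
→ shifted right by 3 → 00000000000110 = 6

6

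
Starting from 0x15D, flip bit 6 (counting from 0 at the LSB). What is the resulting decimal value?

285

x = 101011101
bit 6 is currently 1; toggle it via x ^ (1 << 6) = x ^ 64
→ 100011101 = 285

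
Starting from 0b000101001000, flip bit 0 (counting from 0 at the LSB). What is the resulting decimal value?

329

x = 000101001000
bit 0 is currently 0; toggle it via x ^ (1 << 0) = x ^ 1
→ 000101001001 = 329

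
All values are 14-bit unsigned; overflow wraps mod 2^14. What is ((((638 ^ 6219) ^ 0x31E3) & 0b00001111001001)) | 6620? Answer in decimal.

638 = 00001001111110
6219 = 01100001001011
→ ^ → 01101000110101 = 6709
0x31E3 = 11000111100011
→ ^ → 10101111010110 = 11222
0b00001111001001 = 00001111001001
→ & → 00001111000000 = 960
6620 = 01100111011100
→ | → 01101111011100 = 7132

7132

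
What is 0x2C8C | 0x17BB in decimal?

16319

0x2C8C = 10110010001100
0x17BB = 01011110111011
 OR → 11111110111111 = 16319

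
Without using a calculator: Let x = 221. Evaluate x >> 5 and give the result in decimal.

221 = 11011101
shift right by 5 → 00000110 = 6
(equivalently, floor(221 / 32))

6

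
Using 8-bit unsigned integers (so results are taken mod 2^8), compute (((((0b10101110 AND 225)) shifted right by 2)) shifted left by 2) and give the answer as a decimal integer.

160

0b10101110 = 10101110
225 = 11100001
→ AND → 10100000 = 160
→ shifted right by 2 → 00101000 = 40
→ shifted left by 2 (mod 2^8) → 10100000 = 160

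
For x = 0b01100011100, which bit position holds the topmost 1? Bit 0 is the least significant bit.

9

0b01100011100 = 1100011100
The topmost 1 is at position 9 (since 2^9 = 512 ≤ 796 < 1024).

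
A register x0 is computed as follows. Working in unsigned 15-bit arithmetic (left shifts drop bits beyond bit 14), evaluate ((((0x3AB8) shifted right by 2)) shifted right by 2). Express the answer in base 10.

0x3AB8 = 011101010111000
→ shifted right by 2 → 000111010101110 = 3758
→ shifted right by 2 → 000001110101011 = 939

939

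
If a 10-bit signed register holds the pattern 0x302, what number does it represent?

pattern = 1100000010 (MSB is 1 ⇒ negative)
Invert: 0011111101, add 1 → 0011111110 = 254, so the value is -254.
(Equivalently: 770 - 2^10 = 770 - 1024 = -254.)

-254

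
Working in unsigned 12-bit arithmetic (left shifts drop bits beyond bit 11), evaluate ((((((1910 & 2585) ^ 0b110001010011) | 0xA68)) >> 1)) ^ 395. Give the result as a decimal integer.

1726

1910 = 011101110110
2585 = 101000011001
→ & → 001000010000 = 528
0b110001010011 = 110001010011
→ ^ → 111001000011 = 3651
0xA68 = 101001101000
→ | → 111001101011 = 3691
→ >> 1 → 011100110101 = 1845
395 = 000110001011
→ ^ → 011010111110 = 1726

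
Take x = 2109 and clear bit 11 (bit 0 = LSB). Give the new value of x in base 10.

61

x = 00100000111101
bit 11 is currently 1; clear it via x & ~(1 << 11) = x & ~2048
→ 00000000111101 = 61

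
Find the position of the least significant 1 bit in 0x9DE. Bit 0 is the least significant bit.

1

0x9DE = 100111011110
Trailing zeros: 1, so the lowest set bit is bit 1 (value 2).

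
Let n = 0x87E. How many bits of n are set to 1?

0x87E = 100001111110
Count the 1s: 1 + 1 + 1 + 1 + 1 + 1 + 1 = 7

7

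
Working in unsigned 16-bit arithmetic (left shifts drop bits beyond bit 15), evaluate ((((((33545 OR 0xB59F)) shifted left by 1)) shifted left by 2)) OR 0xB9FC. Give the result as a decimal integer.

48636

33545 = 1000001100001001
0xB59F = 1011010110011111
→ OR → 1011011110011111 = 47007
→ shifted left by 1 (mod 2^16) → 0110111100111110 = 28478
→ shifted left by 2 (mod 2^16) → 1011110011111000 = 48376
0xB9FC = 1011100111111100
→ OR → 1011110111111100 = 48636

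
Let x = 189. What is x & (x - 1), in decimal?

x = 10111101 = 189
x - 1 = 10111100
AND   = 10111100 = 188
(x & (x - 1) clears the lowest set bit of x.)

188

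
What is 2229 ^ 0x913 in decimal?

2229 = 100010110101
0x913 = 100100010011
XOR → 000110100110 = 422

422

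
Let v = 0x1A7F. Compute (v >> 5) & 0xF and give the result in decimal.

3

v = 01101001111111
Shift right by 5: 011010011
Mask low 4 bits: 0011 = 3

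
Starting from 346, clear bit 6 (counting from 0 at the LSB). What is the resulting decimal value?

282

x = 0101011010
bit 6 is currently 1; clear it via x & ~(1 << 6) = x & ~64
→ 0100011010 = 282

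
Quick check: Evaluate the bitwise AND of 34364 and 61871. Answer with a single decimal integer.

32812

34364 = 1000011000111100
61871 = 1111000110101111
AND → 1000000000101100 = 32812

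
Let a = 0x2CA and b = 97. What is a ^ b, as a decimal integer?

0x2CA = 1011001010
97 = 0001100001
XOR → 1010101011 = 683

683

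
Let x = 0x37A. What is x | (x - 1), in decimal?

891

x = 1101111010 = 890
x - 1 = 1101111001
OR    = 1101111011 = 891
(x | (x - 1) sets all bits below the lowest set bit.)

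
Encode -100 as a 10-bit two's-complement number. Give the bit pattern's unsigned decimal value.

100 in 10 bits: 0001100100
Invert: 1110011011
Add 1:  1110011100 = 924
(Check: 2^10 - 100 = 1024 - 100 = 924.)

924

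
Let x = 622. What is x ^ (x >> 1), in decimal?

x = 1001101110 = 622
x>>1 = 0100110111
XOR  = 1101011001 = 857
(x ^ (x >> 1) gives the standard binary-reflected Gray code of x.)

857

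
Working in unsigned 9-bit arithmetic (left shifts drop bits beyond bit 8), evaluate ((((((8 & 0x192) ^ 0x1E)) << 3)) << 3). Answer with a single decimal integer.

8 = 000001000
0x192 = 110010010
→ & → 000000000 = 0
0x1E = 000011110
→ ^ → 000011110 = 30
→ << 3 (mod 2^9) → 011110000 = 240
→ << 3 (mod 2^9) → 110000000 = 384

384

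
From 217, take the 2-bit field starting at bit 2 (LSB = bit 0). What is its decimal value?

2

v = 00011011001
Shift right by 2: 000110110
Mask low 2 bits: 10 = 2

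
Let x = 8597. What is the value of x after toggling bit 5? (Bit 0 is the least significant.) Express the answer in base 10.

8629

x = 10000110010101
bit 5 is currently 0; toggle it via x ^ (1 << 5) = x ^ 32
→ 10000110110101 = 8629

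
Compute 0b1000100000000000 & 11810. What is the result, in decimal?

2048

a = 1000100000000000
11810 = 0010111000100010
AND → 0000100000000000 = 2048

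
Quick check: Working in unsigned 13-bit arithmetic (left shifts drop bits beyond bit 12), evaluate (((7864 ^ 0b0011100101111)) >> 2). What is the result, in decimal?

1637

7864 = 1111010111000
0b0011100101111 = 0011100101111
→ ^ → 1100110010111 = 6551
→ >> 2 → 0011001100101 = 1637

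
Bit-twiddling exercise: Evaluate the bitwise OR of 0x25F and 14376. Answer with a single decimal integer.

0x25F = 00001001011111
14376 = 11100000101000
 OR → 11101001111111 = 14975

14975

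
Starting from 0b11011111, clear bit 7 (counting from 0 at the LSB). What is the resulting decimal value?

x = 11011111
bit 7 is currently 1; clear it via x & ~(1 << 7) = x & ~128
→ 01011111 = 95

95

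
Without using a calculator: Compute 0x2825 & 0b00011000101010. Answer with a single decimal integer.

32

0x2825 = 10100000100101
b = 00011000101010
AND → 00000000100000 = 32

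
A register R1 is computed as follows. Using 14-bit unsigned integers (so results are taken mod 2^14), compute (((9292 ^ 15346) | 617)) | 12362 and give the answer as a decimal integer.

9292 = 10010001001100
15346 = 11101111110010
→ ^ → 01111110111110 = 8126
617 = 00001001101001
→ | → 01111111111111 = 8191
12362 = 11000001001010
→ | → 11111111111111 = 16383

16383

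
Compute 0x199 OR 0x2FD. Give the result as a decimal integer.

1021

0x199 = 0110011001
0x2FD = 1011111101
 OR → 1111111101 = 1021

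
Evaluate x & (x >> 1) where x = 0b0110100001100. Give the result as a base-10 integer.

1028

x = 110100001100 = 3340
x>>1 = 011010000110
AND  = 010000000100 = 1028
(x & (x >> 1) has a 1 wherever x has two consecutive 1 bits.)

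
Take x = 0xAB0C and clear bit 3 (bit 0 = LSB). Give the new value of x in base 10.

x = 1010101100001100
bit 3 is currently 1; clear it via x & ~(1 << 3) = x & ~8
→ 1010101100000100 = 43780

43780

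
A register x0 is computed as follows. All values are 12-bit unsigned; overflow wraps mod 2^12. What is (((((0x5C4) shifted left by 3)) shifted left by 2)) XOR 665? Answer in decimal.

2585

0x5C4 = 010111000100
→ shifted left by 3 (mod 2^12) → 111000100000 = 3616
→ shifted left by 2 (mod 2^12) → 100010000000 = 2176
665 = 001010011001
→ XOR → 101000011001 = 2585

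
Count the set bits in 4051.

9

4051 = 111111010011
Count the 1s: 1 + 1 + 1 + 1 + 1 + 1 + 1 + 1 + 1 = 9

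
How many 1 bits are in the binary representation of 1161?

4

1161 = 10010001001
Count the 1s: 1 + 1 + 1 + 1 = 4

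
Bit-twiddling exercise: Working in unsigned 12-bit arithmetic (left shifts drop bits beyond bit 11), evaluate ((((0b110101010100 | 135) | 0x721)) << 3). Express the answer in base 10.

4024

0b110101010100 = 110101010100
135 = 000010000111
→ | → 110111010111 = 3543
0x721 = 011100100001
→ | → 111111110111 = 4087
→ << 3 (mod 2^12) → 111110111000 = 4024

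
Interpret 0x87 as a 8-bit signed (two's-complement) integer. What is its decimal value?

-121

pattern = 10000111 (MSB is 1 ⇒ negative)
Invert: 01111000, add 1 → 01111001 = 121, so the value is -121.
(Equivalently: 135 - 2^8 = 135 - 256 = -121.)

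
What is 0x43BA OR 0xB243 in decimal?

0x43BA = 0100001110111010
0xB243 = 1011001001000011
 OR → 1111001111111011 = 62459

62459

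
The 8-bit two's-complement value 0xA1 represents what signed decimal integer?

pattern = 10100001 (MSB is 1 ⇒ negative)
Invert: 01011110, add 1 → 01011111 = 95, so the value is -95.
(Equivalently: 161 - 2^8 = 161 - 256 = -95.)

-95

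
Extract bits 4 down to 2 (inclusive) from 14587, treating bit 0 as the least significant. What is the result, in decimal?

6

v = 0011100011111011
Shift right by 2: 00111000111110
Mask low 3 bits: 110 = 6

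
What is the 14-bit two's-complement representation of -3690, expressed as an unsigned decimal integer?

12694

3690 in 14 bits: 00111001101010
Invert: 11000110010101
Add 1:  11000110010110 = 12694
(Check: 2^14 - 3690 = 16384 - 3690 = 12694.)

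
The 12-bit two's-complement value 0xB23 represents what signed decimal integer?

pattern = 101100100011 (MSB is 1 ⇒ negative)
Invert: 010011011100, add 1 → 010011011101 = 1245, so the value is -1245.
(Equivalently: 2851 - 2^12 = 2851 - 4096 = -1245.)

-1245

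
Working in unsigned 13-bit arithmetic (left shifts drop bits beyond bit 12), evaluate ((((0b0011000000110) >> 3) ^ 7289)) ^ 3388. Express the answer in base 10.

0b0011000000110 = 0011000000110
→ >> 3 → 0000011000000 = 192
7289 = 1110001111001
→ ^ → 1110010111001 = 7353
3388 = 0110100111100
→ ^ → 1000110000101 = 4485

4485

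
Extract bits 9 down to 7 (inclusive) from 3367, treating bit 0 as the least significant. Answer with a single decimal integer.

2

v = 0110100100111
Shift right by 7: 011010
Mask low 3 bits: 010 = 2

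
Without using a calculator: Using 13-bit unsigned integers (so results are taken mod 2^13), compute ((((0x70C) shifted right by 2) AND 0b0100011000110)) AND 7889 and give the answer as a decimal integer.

0x70C = 0011100001100
→ shifted right by 2 → 0000111000011 = 451
0b0100011000110 = 0100011000110
→ AND → 0000011000010 = 194
7889 = 1111011010001
→ AND → 0000011000000 = 192

192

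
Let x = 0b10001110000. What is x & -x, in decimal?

16

x = 10001110000 = 1136
-x (two's complement) = …01110010000
AND   = 00000010000 = 16
(x & -x isolates the lowest set bit of x.)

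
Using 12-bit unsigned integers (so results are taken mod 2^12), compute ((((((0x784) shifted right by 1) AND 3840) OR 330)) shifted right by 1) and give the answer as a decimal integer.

0x784 = 011110000100
→ shifted right by 1 → 001111000010 = 962
3840 = 111100000000
→ AND → 001100000000 = 768
330 = 000101001010
→ OR → 001101001010 = 842
→ shifted right by 1 → 000110100101 = 421

421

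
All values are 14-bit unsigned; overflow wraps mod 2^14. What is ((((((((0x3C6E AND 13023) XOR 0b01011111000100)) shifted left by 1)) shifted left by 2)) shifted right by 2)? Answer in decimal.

3860

0x3C6E = 11110001101110
13023 = 11001011011111
→ AND → 11000001001110 = 12366
0b01011111000100 = 01011111000100
→ XOR → 10011110001010 = 10122
→ shifted left by 1 (mod 2^14) → 00111100010100 = 3860
→ shifted left by 2 (mod 2^14) → 11110001010000 = 15440
→ shifted right by 2 → 00111100010100 = 3860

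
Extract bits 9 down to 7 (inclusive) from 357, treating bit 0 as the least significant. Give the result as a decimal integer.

2

v = 0101100101
Shift right by 7: 010
Mask low 3 bits: 010 = 2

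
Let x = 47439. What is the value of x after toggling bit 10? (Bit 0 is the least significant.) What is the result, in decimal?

x = 1011100101001111
bit 10 is currently 0; toggle it via x ^ (1 << 10) = x ^ 1024
→ 1011110101001111 = 48463

48463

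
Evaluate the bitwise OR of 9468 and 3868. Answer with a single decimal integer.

9468 = 10010011111100
3868 = 00111100011100
 OR → 10111111111100 = 12284

12284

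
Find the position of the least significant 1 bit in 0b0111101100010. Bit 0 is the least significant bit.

0b0111101100010 = 111101100010
Trailing zeros: 1, so the lowest set bit is bit 1 (value 2).

1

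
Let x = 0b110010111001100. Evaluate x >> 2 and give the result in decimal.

6515

x = 110010111001100
shift right by 2 → 001100101110011 = 6515
(equivalently, floor(26060 / 4))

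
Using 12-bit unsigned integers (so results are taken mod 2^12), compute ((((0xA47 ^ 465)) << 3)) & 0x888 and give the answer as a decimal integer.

0xA47 = 101001000111
465 = 000111010001
→ ^ → 101110010110 = 2966
→ << 3 (mod 2^12) → 110010110000 = 3248
0x888 = 100010001000
→ & → 100010000000 = 2176

2176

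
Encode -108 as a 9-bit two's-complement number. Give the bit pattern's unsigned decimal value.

404

108 in 9 bits: 001101100
Invert: 110010011
Add 1:  110010100 = 404
(Check: 2^9 - 108 = 512 - 108 = 404.)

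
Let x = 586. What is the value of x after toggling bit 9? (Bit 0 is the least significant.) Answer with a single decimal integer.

x = 0001001001010
bit 9 is currently 1; toggle it via x ^ (1 << 9) = x ^ 512
→ 0000001001010 = 74

74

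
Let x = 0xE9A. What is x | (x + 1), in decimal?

3739

x = 111010011010 = 3738
x + 1 = 111010011011
OR    = 111010011011 = 3739
(x | (x + 1) sets the lowest cleared bit.)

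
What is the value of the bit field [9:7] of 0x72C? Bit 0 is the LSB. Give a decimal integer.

v = 011100101100
Shift right by 7: 01110
Mask low 3 bits: 110 = 6

6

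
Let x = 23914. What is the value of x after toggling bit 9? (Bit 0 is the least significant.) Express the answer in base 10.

x = 0101110101101010
bit 9 is currently 0; toggle it via x ^ (1 << 9) = x ^ 512
→ 0101111101101010 = 24426

24426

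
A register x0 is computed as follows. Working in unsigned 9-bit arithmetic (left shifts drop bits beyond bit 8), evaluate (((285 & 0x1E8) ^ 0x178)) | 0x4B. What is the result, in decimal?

123

285 = 100011101
0x1E8 = 111101000
→ & → 100001000 = 264
0x178 = 101111000
→ ^ → 001110000 = 112
0x4B = 001001011
→ | → 001111011 = 123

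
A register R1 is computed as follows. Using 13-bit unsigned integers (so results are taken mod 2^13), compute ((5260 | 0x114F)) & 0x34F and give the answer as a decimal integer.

335

5260 = 1010010001100
0x114F = 1000101001111
→ | → 1010111001111 = 5583
0x34F = 0001101001111
→ & → 0000101001111 = 335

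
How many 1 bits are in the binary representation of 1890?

6

1890 = 11101100010
Count the 1s: 1 + 1 + 1 + 1 + 1 + 1 = 6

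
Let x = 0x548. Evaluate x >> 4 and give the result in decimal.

0x548 = 10101001000
shift right by 4 → 00001010100 = 84
(equivalently, floor(1352 / 16))

84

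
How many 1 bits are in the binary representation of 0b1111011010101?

9

n = 1111011010101
Count the 1s: 1 + 1 + 1 + 1 + 1 + 1 + 1 + 1 + 1 = 9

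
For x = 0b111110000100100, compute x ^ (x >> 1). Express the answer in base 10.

x = 111110000100100 = 31780
x>>1 = 011111000010010
XOR  = 100001000110110 = 16950
(x ^ (x >> 1) gives the standard binary-reflected Gray code of x.)

16950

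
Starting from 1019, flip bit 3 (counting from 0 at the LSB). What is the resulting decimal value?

x = 1111111011
bit 3 is currently 1; toggle it via x ^ (1 << 3) = x ^ 8
→ 1111110011 = 1011

1011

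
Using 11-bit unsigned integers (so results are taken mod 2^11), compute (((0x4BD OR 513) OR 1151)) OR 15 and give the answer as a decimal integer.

1791

0x4BD = 10010111101
513 = 01000000001
→ OR → 11010111101 = 1725
1151 = 10001111111
→ OR → 11011111111 = 1791
15 = 00000001111
→ OR → 11011111111 = 1791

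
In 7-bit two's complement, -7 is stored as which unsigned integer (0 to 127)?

121

7 in 7 bits: 0000111
Invert: 1111000
Add 1:  1111001 = 121
(Check: 2^7 - 7 = 128 - 7 = 121.)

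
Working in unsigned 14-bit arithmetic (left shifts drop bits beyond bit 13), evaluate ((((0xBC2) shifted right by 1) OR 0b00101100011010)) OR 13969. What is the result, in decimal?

16379

0xBC2 = 00101111000010
→ shifted right by 1 → 00010111100001 = 1505
0b00101100011010 = 00101100011010
→ OR → 00111111111011 = 4091
13969 = 11011010010001
→ OR → 11111111111011 = 16379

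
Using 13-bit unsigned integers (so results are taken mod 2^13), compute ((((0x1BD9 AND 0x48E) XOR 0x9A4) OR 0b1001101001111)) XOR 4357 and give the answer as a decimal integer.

2666

0x1BD9 = 1101111011001
0x48E = 0010010001110
→ AND → 0000010001000 = 136
0x9A4 = 0100110100100
→ XOR → 0100100101100 = 2348
0b1001101001111 = 1001101001111
→ OR → 1101101101111 = 7023
4357 = 1000100000101
→ XOR → 0101001101010 = 2666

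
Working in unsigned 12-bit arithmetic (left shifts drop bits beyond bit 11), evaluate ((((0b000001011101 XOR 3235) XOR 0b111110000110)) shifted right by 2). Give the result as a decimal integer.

0b000001011101 = 000001011101
3235 = 110010100011
→ XOR → 110011111110 = 3326
0b111110000110 = 111110000110
→ XOR → 001101111000 = 888
→ shifted right by 2 → 000011011110 = 222

222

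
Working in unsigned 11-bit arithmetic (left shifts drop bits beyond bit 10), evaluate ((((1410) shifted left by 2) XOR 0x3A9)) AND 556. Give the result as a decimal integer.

1410 = 10110000010
→ shifted left by 2 (mod 2^11) → 11000001000 = 1544
0x3A9 = 01110101001
→ XOR → 10110100001 = 1441
556 = 01000101100
→ AND → 00000100000 = 32

32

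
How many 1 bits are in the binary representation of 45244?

8

45244 = 1011000010111100
Count the 1s: 1 + 1 + 1 + 1 + 1 + 1 + 1 + 1 = 8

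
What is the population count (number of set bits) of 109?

5

109 = 1101101
Count the 1s: 1 + 1 + 1 + 1 + 1 = 5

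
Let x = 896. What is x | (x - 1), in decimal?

1023

x = 1110000000 = 896
x - 1 = 1101111111
OR    = 1111111111 = 1023
(x | (x - 1) sets all bits below the lowest set bit.)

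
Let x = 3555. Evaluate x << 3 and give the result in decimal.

3555 = 000110111100011
shift left by 3 → 110111100011000 = 28440
(equivalently, 3555 × 2^3 = 3555 × 8)

28440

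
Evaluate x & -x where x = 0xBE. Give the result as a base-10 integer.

x = 10111110 = 190
-x (two's complement) = …01000010
AND   = 00000010 = 2
(x & -x isolates the lowest set bit of x.)

2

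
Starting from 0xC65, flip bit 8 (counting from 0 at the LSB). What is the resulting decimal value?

3429

x = 110001100101
bit 8 is currently 0; toggle it via x ^ (1 << 8) = x ^ 256
→ 110101100101 = 3429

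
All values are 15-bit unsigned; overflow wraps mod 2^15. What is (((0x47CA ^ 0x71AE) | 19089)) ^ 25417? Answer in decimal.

7612

0x47CA = 100011111001010
0x71AE = 111000110101110
→ ^ → 011011001100100 = 13924
19089 = 100101010010001
→ | → 111111011110101 = 32501
25417 = 110001101001001
→ ^ → 001110110111100 = 7612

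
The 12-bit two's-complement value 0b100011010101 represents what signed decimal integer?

pattern = 100011010101 (MSB is 1 ⇒ negative)
Invert: 011100101010, add 1 → 011100101011 = 1835, so the value is -1835.
(Equivalently: 2261 - 2^12 = 2261 - 4096 = -1835.)

-1835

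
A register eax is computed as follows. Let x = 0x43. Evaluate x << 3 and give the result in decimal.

536

0x43 = 0001000011
shift left by 3 → 1000011000 = 536
(equivalently, 67 × 2^3 = 67 × 8)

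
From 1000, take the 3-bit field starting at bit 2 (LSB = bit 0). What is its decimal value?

2

v = 001111101000
Shift right by 2: 0011111010
Mask low 3 bits: 010 = 2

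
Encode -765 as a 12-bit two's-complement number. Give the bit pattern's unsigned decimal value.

3331

765 in 12 bits: 001011111101
Invert: 110100000010
Add 1:  110100000011 = 3331
(Check: 2^12 - 765 = 4096 - 765 = 3331.)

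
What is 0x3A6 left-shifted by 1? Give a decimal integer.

0x3A6 = 01110100110
shift left by 1 → 11101001100 = 1868
(equivalently, 934 × 2^1 = 934 × 2)

1868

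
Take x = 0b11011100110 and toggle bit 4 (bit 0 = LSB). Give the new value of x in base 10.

x = 11011100110
bit 4 is currently 0; toggle it via x ^ (1 << 4) = x ^ 16
→ 11011110110 = 1782

1782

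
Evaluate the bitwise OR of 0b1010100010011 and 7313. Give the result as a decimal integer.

a = 1010100010011
7313 = 1110010010001
 OR → 1110110010011 = 7571

7571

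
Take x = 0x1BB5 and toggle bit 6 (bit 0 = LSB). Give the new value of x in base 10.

x = 1101110110101
bit 6 is currently 0; toggle it via x ^ (1 << 6) = x ^ 64
→ 1101111110101 = 7157

7157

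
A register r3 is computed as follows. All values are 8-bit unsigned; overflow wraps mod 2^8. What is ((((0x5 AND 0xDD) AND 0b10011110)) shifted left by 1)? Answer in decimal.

8

0x5 = 00000101
0xDD = 11011101
→ AND → 00000101 = 5
0b10011110 = 10011110
→ AND → 00000100 = 4
→ shifted left by 1 (mod 2^8) → 00001000 = 8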